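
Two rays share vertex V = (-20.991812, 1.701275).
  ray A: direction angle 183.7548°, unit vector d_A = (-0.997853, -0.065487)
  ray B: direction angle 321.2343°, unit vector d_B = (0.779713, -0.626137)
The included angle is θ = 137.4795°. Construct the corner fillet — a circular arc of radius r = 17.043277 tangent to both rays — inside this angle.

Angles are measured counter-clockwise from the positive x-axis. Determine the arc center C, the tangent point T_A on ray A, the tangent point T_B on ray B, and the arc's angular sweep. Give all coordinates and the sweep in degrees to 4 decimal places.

bisector direction at 252.4946° = (-0.300797,-0.953688)
center distance |VC| = r/sin(θ/2) = 17.043277/sin(68.7398°) = 18.287896
C = V + |VC|·bis = (-26.4927,-15.7397)
T_A = V + ((C−V)·d_A)·d_A = V + 6.6313·d_A = (-27.6089,1.2670)
T_B = V + ((C−V)·d_B)·d_B = V + 6.6313·d_B = (-15.8213,-2.4508)
sweep = 180° − θ = 42.5205°

center=(-26.4927,-15.7397) T_A=(-27.6089,1.2670) T_B=(-15.8213,-2.4508) sweep=42.5205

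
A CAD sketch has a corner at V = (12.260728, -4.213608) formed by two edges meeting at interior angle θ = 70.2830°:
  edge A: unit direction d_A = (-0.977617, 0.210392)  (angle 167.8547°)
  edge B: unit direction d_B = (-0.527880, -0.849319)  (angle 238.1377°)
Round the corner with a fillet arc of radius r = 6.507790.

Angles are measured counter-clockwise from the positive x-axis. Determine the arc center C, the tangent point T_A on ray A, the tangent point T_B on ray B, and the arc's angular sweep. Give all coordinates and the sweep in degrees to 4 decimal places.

center=(1.8531,-8.6306) T_A=(3.2223,-2.2685) T_B=(7.3803,-12.0659) sweep=109.7170

bisector direction at 202.9962° = (-0.920531,-0.390670)
center distance |VC| = r/sin(θ/2) = 6.507790/sin(35.1415°) = 11.306143
C = V + |VC|·bis = (1.8531,-8.6306)
T_A = V + ((C−V)·d_A)·d_A = V + 9.2454·d_A = (3.2223,-2.2685)
T_B = V + ((C−V)·d_B)·d_B = V + 9.2454·d_B = (7.3803,-12.0659)
sweep = 180° − θ = 109.7170°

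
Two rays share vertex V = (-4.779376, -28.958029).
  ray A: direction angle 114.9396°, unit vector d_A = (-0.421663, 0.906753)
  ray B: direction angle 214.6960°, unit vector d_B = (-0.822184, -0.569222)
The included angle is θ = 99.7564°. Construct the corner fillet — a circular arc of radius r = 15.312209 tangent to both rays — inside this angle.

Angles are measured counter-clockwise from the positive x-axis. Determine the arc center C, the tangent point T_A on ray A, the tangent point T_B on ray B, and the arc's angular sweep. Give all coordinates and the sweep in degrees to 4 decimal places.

bisector direction at 164.8178° = (-0.965098,0.261889)
center distance |VC| = r/sin(θ/2) = 15.312209/sin(49.8782°) = 20.024433
C = V + |VC|·bis = (-24.1049,-23.7138)
T_A = V + ((C−V)·d_A)·d_A = V + 12.9040·d_A = (-10.2205,-17.2573)
T_B = V + ((C−V)·d_B)·d_B = V + 12.9040·d_B = (-15.3889,-36.3033)
sweep = 180° − θ = 80.2436°

center=(-24.1049,-23.7138) T_A=(-10.2205,-17.2573) T_B=(-15.3889,-36.3033) sweep=80.2436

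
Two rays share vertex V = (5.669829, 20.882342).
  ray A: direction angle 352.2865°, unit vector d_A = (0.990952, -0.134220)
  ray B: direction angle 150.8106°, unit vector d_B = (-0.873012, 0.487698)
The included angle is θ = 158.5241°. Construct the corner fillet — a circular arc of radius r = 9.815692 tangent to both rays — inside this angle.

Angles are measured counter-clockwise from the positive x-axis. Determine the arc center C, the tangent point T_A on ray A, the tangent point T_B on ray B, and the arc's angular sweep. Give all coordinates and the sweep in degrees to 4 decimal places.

center=(8.8319,30.3594) T_A=(7.5144,20.6325) T_B=(4.0448,21.7902) sweep=21.4759

bisector direction at 71.5485° = (0.316501,0.948592)
center distance |VC| = r/sin(θ/2) = 9.815692/sin(79.2621°) = 9.990632
C = V + |VC|·bis = (8.8319,30.3594)
T_A = V + ((C−V)·d_A)·d_A = V + 1.8614·d_A = (7.5144,20.6325)
T_B = V + ((C−V)·d_B)·d_B = V + 1.8614·d_B = (4.0448,21.7902)
sweep = 180° − θ = 21.4759°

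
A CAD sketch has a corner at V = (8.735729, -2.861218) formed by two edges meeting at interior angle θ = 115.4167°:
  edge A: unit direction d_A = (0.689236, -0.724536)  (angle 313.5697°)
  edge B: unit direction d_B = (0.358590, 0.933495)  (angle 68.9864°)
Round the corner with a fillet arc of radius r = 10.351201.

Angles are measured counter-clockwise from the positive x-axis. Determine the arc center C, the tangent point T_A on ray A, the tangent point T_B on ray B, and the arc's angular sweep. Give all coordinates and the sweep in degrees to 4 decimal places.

bisector direction at 11.2781° = (0.980690,0.195570)
center distance |VC| = r/sin(θ/2) = 10.351201/sin(57.7084°) = 12.245019
C = V + |VC|·bis = (20.7443,-0.4665)
T_A = V + ((C−V)·d_A)·d_A = V + 6.5416·d_A = (13.2445,-7.6009)
T_B = V + ((C−V)·d_B)·d_B = V + 6.5416·d_B = (11.0815,3.2454)
sweep = 180° − θ = 64.5833°

center=(20.7443,-0.4665) T_A=(13.2445,-7.6009) T_B=(11.0815,3.2454) sweep=64.5833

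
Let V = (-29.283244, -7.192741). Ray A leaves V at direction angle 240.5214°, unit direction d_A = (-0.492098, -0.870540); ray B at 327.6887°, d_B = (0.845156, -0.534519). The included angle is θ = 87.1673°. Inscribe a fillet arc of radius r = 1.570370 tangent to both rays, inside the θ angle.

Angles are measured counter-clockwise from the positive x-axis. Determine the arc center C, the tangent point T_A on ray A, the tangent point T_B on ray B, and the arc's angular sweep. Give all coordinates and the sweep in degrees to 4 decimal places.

bisector direction at 284.1051° = (0.243700,-0.969851)
center distance |VC| = r/sin(θ/2) = 1.570370/sin(43.5836°) = 2.277837
C = V + |VC|·bis = (-28.7281,-9.4019)
T_A = V + ((C−V)·d_A)·d_A = V + 1.6500·d_A = (-30.0952,-8.6291)
T_B = V + ((C−V)·d_B)·d_B = V + 1.6500·d_B = (-27.8887,-8.0747)
sweep = 180° − θ = 92.8327°

center=(-28.7281,-9.4019) T_A=(-30.0952,-8.6291) T_B=(-27.8887,-8.0747) sweep=92.8327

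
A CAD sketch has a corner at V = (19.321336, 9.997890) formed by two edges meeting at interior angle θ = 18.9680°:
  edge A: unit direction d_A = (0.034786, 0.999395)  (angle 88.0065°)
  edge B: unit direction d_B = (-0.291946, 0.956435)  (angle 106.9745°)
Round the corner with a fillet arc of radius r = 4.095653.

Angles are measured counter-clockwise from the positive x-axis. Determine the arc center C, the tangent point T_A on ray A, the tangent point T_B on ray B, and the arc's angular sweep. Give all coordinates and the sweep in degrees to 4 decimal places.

bisector direction at 97.4905° = (-0.130362,0.991466)
center distance |VC| = r/sin(θ/2) = 4.095653/sin(9.4840°) = 24.856460
C = V + |VC|·bis = (16.0810,34.6422)
T_A = V + ((C−V)·d_A)·d_A = V + 24.5167·d_A = (20.1742,34.4998)
T_B = V + ((C−V)·d_B)·d_B = V + 24.5167·d_B = (12.1638,33.4465)
sweep = 180° − θ = 161.0320°

center=(16.0810,34.6422) T_A=(20.1742,34.4998) T_B=(12.1638,33.4465) sweep=161.0320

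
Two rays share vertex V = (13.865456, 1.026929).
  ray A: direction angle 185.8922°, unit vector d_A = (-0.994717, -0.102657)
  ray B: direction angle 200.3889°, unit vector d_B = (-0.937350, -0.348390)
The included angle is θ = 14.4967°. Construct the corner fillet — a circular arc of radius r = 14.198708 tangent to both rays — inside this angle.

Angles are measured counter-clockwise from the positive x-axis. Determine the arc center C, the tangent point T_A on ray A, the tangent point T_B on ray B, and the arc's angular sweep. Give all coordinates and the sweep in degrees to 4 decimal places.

bisector direction at 193.1406° = (-0.973815,-0.227341)
center distance |VC| = r/sin(θ/2) = 14.198708/sin(7.2484°) = 112.535966
C = V + |VC|·bis = (-95.7238,-24.5571)
T_A = V + ((C−V)·d_A)·d_A = V + 111.6366·d_A = (-97.1814,-10.4334)
T_B = V + ((C−V)·d_B)·d_B = V + 111.6366·d_B = (-90.7771,-37.8662)
sweep = 180° − θ = 165.5033°

center=(-95.7238,-24.5571) T_A=(-97.1814,-10.4334) T_B=(-90.7771,-37.8662) sweep=165.5033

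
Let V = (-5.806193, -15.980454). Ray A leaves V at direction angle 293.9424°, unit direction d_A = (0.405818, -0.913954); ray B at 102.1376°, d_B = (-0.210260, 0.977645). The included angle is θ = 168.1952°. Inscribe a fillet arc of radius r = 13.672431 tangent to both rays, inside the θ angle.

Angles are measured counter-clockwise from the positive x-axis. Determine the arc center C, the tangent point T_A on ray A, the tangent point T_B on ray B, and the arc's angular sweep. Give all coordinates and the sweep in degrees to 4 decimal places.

bisector direction at 18.0400° = (0.950841,0.309681)
center distance |VC| = r/sin(θ/2) = 13.672431/sin(84.0976°) = 13.745302
C = V + |VC|·bis = (7.2634,-11.7238)
T_A = V + ((C−V)·d_A)·d_A = V + 1.4135·d_A = (-5.2326,-17.2723)
T_B = V + ((C−V)·d_B)·d_B = V + 1.4135·d_B = (-6.1034,-14.5986)
sweep = 180° − θ = 11.8048°

center=(7.2634,-11.7238) T_A=(-5.2326,-17.2723) T_B=(-6.1034,-14.5986) sweep=11.8048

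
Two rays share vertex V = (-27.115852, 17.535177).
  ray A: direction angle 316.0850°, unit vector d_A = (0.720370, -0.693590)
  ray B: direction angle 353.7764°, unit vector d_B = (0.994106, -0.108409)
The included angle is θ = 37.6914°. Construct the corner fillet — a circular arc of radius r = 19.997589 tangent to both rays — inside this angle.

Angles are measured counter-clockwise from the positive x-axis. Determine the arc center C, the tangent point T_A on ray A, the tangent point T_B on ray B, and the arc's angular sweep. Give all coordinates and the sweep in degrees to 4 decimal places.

bisector direction at 334.9307° = (0.905796,-0.423714)
center distance |VC| = r/sin(θ/2) = 19.997589/sin(18.8457°) = 61.908081
C = V + |VC|·bis = (28.9602,-8.6962)
T_A = V + ((C−V)·d_A)·d_A = V + 58.5893·d_A = (15.0901,-23.1018)
T_B = V + ((C−V)·d_B)·d_B = V + 58.5893·d_B = (31.1282,11.1836)
sweep = 180° − θ = 142.3086°

center=(28.9602,-8.6962) T_A=(15.0901,-23.1018) T_B=(31.1282,11.1836) sweep=142.3086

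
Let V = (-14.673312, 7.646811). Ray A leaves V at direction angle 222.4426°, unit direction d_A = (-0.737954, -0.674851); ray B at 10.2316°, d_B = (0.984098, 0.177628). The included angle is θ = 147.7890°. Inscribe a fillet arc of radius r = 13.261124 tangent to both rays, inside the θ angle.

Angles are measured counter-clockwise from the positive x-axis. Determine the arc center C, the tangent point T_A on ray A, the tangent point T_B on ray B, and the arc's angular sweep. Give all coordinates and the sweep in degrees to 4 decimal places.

center=(-8.5497,-4.7233) T_A=(-17.4989,5.0628) T_B=(-10.9052,8.3269) sweep=32.2110

bisector direction at 296.3371° = (0.443652,-0.896199)
center distance |VC| = r/sin(θ/2) = 13.261124/sin(73.8945°) = 13.802851
C = V + |VC|·bis = (-8.5497,-4.7233)
T_A = V + ((C−V)·d_A)·d_A = V + 3.8290·d_A = (-17.4989,5.0628)
T_B = V + ((C−V)·d_B)·d_B = V + 3.8290·d_B = (-10.9052,8.3269)
sweep = 180° − θ = 32.2110°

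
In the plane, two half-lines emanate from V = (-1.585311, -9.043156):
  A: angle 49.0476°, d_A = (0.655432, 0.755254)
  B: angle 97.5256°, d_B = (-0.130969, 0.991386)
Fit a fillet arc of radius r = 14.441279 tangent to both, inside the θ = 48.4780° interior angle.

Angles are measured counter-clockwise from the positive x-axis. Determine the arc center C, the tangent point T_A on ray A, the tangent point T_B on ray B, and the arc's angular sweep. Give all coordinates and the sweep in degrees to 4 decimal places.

center=(8.5308,24.6468) T_A=(19.4376,15.1815) T_B=(-5.7861,22.7555) sweep=131.5220

bisector direction at 73.2866° = (0.287585,0.957755)
center distance |VC| = r/sin(θ/2) = 14.441279/sin(24.2390°) = 35.175976
C = V + |VC|·bis = (8.5308,24.6468)
T_A = V + ((C−V)·d_A)·d_A = V + 32.0749·d_A = (19.4376,15.1815)
T_B = V + ((C−V)·d_B)·d_B = V + 32.0749·d_B = (-5.7861,22.7555)
sweep = 180° − θ = 131.5220°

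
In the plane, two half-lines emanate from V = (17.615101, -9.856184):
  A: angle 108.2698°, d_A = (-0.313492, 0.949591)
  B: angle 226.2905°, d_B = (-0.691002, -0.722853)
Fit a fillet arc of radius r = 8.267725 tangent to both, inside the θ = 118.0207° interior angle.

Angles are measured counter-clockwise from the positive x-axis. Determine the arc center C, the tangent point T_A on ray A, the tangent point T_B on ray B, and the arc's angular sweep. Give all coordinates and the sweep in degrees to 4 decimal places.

center=(8.2074,-7.7326) T_A=(16.0584,-5.1408) T_B=(14.1838,-13.4457) sweep=61.9793

bisector direction at 167.2802° = (-0.975458,0.220184)
center distance |VC| = r/sin(θ/2) = 8.267725/sin(59.0104°) = 9.644357
C = V + |VC|·bis = (8.2074,-7.7326)
T_A = V + ((C−V)·d_A)·d_A = V + 4.9657·d_A = (16.0584,-5.1408)
T_B = V + ((C−V)·d_B)·d_B = V + 4.9657·d_B = (14.1838,-13.4457)
sweep = 180° − θ = 61.9793°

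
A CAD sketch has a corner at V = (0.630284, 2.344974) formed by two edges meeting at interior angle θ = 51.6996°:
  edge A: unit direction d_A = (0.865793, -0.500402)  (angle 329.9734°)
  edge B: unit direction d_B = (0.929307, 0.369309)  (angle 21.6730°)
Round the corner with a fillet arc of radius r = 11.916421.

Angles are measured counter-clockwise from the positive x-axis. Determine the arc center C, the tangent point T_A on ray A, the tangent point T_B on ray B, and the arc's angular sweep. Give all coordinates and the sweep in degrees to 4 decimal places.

center=(27.8881,0.3544) T_A=(21.9251,-9.9628) T_B=(23.4873,11.4284) sweep=128.3004

bisector direction at 355.8232° = (0.997344,-0.072834)
center distance |VC| = r/sin(θ/2) = 11.916421/sin(25.8498°) = 27.330397
C = V + |VC|·bis = (27.8881,0.3544)
T_A = V + ((C−V)·d_A)·d_A = V + 24.5957·d_A = (21.9251,-9.9628)
T_B = V + ((C−V)·d_B)·d_B = V + 24.5957·d_B = (23.4873,11.4284)
sweep = 180° − θ = 128.3004°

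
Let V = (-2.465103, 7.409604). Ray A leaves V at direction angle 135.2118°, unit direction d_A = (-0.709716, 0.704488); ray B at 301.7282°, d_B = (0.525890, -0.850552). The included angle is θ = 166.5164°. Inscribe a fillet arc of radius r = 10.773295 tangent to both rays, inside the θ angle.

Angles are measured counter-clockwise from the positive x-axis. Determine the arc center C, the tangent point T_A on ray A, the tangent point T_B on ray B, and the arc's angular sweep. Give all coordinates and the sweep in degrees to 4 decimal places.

center=(-10.9586,0.6608) T_A=(-3.3690,8.3068) T_B=(-1.7954,6.3264) sweep=13.4836

bisector direction at 218.4700° = (-0.782934,-0.622105)
center distance |VC| = r/sin(θ/2) = 10.773295/sin(83.2582°) = 10.848308
C = V + |VC|·bis = (-10.9586,0.6608)
T_A = V + ((C−V)·d_A)·d_A = V + 1.2735·d_A = (-3.3690,8.3068)
T_B = V + ((C−V)·d_B)·d_B = V + 1.2735·d_B = (-1.7954,6.3264)
sweep = 180° − θ = 13.4836°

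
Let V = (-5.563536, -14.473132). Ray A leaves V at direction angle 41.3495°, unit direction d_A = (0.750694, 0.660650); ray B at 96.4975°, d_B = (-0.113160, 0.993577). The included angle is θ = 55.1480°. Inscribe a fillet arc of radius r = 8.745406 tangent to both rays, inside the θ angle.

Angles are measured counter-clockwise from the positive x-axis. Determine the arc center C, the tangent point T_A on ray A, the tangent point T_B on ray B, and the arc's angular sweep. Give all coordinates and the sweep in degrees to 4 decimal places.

center=(1.2306,3.1559) T_A=(7.0083,-3.4093) T_B=(-7.4586,2.1662) sweep=124.8520

bisector direction at 68.9235° = (0.359614,0.933101)
center distance |VC| = r/sin(θ/2) = 8.745406/sin(27.5740°) = 18.892898
C = V + |VC|·bis = (1.2306,3.1559)
T_A = V + ((C−V)·d_A)·d_A = V + 16.7469·d_A = (7.0083,-3.4093)
T_B = V + ((C−V)·d_B)·d_B = V + 16.7469·d_B = (-7.4586,2.1662)
sweep = 180° − θ = 124.8520°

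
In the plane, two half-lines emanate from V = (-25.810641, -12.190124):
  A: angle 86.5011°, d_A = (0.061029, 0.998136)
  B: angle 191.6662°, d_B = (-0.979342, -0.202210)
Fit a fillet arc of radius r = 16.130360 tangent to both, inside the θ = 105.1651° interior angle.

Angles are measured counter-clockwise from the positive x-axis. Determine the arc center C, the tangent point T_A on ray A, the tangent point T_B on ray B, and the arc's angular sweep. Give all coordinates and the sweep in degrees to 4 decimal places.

center=(-41.1578,1.1117) T_A=(-25.0575,0.1273) T_B=(-37.8961,-14.6855) sweep=74.8349

bisector direction at 139.0837° = (-0.755667,0.654956)
center distance |VC| = r/sin(θ/2) = 16.130360/sin(52.5825°) = 20.309442
C = V + |VC|·bis = (-41.1578,1.1117)
T_A = V + ((C−V)·d_A)·d_A = V + 12.3404·d_A = (-25.0575,0.1273)
T_B = V + ((C−V)·d_B)·d_B = V + 12.3404·d_B = (-37.8961,-14.6855)
sweep = 180° − θ = 74.8349°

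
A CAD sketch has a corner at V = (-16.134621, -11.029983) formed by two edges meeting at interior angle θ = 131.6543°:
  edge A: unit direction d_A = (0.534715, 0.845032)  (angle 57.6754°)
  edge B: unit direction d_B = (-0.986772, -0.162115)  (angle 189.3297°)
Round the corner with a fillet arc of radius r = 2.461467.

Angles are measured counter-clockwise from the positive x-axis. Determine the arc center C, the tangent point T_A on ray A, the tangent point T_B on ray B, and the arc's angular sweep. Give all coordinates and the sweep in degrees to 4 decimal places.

center=(-17.6239,-8.7802) T_A=(-15.5439,-10.0964) T_B=(-17.2248,-11.2091) sweep=48.3457

bisector direction at 123.5026° = (-0.551974,0.833861)
center distance |VC| = r/sin(θ/2) = 2.461467/sin(65.8272°) = 2.698047
C = V + |VC|·bis = (-17.6239,-8.7802)
T_A = V + ((C−V)·d_A)·d_A = V + 1.1048·d_A = (-15.5439,-10.0964)
T_B = V + ((C−V)·d_B)·d_B = V + 1.1048·d_B = (-17.2248,-11.2091)
sweep = 180° − θ = 48.3457°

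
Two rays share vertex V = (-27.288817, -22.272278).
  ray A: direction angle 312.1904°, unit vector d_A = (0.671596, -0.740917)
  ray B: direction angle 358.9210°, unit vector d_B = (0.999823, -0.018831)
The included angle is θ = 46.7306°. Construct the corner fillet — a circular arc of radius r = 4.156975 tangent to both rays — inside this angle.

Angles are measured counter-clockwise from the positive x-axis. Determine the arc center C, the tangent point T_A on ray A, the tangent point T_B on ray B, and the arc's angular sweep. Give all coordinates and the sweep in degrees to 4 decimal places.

bisector direction at 335.5557° = (0.910364,-0.413808)
center distance |VC| = r/sin(θ/2) = 4.156975/sin(23.3653°) = 10.481742
C = V + |VC|·bis = (-17.7466,-26.6097)
T_A = V + ((C−V)·d_A)·d_A = V + 9.6222·d_A = (-20.8266,-29.4015)
T_B = V + ((C−V)·d_B)·d_B = V + 9.6222·d_B = (-17.6683,-22.4535)
sweep = 180° − θ = 133.2694°

center=(-17.7466,-26.6097) T_A=(-20.8266,-29.4015) T_B=(-17.6683,-22.4535) sweep=133.2694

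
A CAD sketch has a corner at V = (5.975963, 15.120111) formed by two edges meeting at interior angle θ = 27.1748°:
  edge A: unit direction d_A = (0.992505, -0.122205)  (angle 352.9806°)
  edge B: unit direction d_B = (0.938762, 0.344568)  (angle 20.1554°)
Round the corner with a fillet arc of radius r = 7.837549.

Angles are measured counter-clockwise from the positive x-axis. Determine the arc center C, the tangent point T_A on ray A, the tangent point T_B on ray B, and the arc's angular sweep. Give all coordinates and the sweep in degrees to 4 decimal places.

bisector direction at 6.5680° = (0.993437,0.114382)
center distance |VC| = r/sin(θ/2) = 7.837549/sin(13.5874°) = 33.361442
C = V + |VC|·bis = (39.1184,18.9361)
T_A = V + ((C−V)·d_A)·d_A = V + 32.4277·d_A = (38.1607,11.1573)
T_B = V + ((C−V)·d_B)·d_B = V + 32.4277·d_B = (36.4179,26.2937)
sweep = 180° − θ = 152.8252°

center=(39.1184,18.9361) T_A=(38.1607,11.1573) T_B=(36.4179,26.2937) sweep=152.8252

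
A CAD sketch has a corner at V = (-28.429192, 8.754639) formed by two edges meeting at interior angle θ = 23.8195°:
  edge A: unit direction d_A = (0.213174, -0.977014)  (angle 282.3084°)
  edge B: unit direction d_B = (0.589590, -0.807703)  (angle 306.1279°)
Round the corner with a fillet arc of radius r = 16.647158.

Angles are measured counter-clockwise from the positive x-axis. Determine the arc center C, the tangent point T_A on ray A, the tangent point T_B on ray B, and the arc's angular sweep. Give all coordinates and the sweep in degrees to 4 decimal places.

center=(4.6611,-64.8122) T_A=(-11.6034,-68.3610) T_B=(18.1070,-54.9972) sweep=156.1805

bisector direction at 294.2182° = (0.410212,-0.911990)
center distance |VC| = r/sin(θ/2) = 16.647158/sin(11.9098°) = 80.666288
C = V + |VC|·bis = (4.6611,-64.8122)
T_A = V + ((C−V)·d_A)·d_A = V + 78.9299·d_A = (-11.6034,-68.3610)
T_B = V + ((C−V)·d_B)·d_B = V + 78.9299·d_B = (18.1070,-54.9972)
sweep = 180° − θ = 156.1805°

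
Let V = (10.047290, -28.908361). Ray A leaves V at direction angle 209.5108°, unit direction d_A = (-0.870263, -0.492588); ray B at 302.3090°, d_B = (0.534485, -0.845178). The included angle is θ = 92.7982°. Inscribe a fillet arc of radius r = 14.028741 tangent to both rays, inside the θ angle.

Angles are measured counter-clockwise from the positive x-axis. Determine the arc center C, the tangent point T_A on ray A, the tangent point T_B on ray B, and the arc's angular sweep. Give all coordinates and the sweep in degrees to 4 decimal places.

center=(5.3311,-47.6979) T_A=(-1.5793,-35.4892) T_B=(17.1879,-40.1998) sweep=87.2018

bisector direction at 255.9099° = (-0.243447,-0.969914)
center distance |VC| = r/sin(θ/2) = 14.028741/sin(46.3991°) = 19.372405
C = V + |VC|·bis = (5.3311,-47.6979)
T_A = V + ((C−V)·d_A)·d_A = V + 13.3598·d_A = (-1.5793,-35.4892)
T_B = V + ((C−V)·d_B)·d_B = V + 13.3598·d_B = (17.1879,-40.1998)
sweep = 180° − θ = 87.2018°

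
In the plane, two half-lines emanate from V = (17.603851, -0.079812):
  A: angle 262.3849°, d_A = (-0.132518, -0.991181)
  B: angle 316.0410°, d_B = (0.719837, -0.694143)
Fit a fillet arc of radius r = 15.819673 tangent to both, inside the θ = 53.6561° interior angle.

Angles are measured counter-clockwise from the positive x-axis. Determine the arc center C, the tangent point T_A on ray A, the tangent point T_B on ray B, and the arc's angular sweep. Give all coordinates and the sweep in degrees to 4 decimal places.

center=(29.1389,-33.1799) T_A=(13.4588,-31.0835) T_B=(40.1200,-21.7923) sweep=126.3439

bisector direction at 289.2129° = (0.329080,-0.944302)
center distance |VC| = r/sin(θ/2) = 15.819673/sin(26.8281°) = 35.052440
C = V + |VC|·bis = (29.1389,-33.1799)
T_A = V + ((C−V)·d_A)·d_A = V + 31.2796·d_A = (13.4588,-31.0835)
T_B = V + ((C−V)·d_B)·d_B = V + 31.2796·d_B = (40.1200,-21.7923)
sweep = 180° − θ = 126.3439°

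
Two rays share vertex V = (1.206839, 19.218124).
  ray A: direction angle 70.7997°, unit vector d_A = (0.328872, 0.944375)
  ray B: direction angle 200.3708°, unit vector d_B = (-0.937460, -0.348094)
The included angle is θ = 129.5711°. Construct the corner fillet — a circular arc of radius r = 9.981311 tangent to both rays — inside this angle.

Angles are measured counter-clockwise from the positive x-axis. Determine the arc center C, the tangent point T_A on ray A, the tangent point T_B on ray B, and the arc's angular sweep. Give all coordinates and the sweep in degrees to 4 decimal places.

bisector direction at 135.5853° = (-0.714293,0.699847)
center distance |VC| = r/sin(θ/2) = 9.981311/sin(64.7856°) = 11.032491
C = V + |VC|·bis = (-6.6736,26.9392)
T_A = V + ((C−V)·d_A)·d_A = V + 4.6999·d_A = (2.7525,23.6566)
T_B = V + ((C−V)·d_B)·d_B = V + 4.6999·d_B = (-3.1991,17.5821)
sweep = 180° − θ = 50.4289°

center=(-6.6736,26.9392) T_A=(2.7525,23.6566) T_B=(-3.1991,17.5821) sweep=50.4289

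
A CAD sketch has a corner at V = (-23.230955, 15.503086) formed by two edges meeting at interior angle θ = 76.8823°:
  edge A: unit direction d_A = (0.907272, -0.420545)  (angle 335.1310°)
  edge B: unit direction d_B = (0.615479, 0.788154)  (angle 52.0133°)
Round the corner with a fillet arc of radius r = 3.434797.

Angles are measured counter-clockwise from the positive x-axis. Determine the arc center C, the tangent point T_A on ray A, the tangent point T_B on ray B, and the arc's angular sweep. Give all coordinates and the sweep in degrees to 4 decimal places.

center=(-17.8605,16.7996) T_A=(-19.3050,13.6833) T_B=(-20.5676,18.9136) sweep=103.1177

bisector direction at 13.5721° = (0.972075,0.234670)
center distance |VC| = r/sin(θ/2) = 3.434797/sin(38.4412°) = 5.524753
C = V + |VC|·bis = (-17.8605,16.7996)
T_A = V + ((C−V)·d_A)·d_A = V + 4.3272·d_A = (-19.3050,13.6833)
T_B = V + ((C−V)·d_B)·d_B = V + 4.3272·d_B = (-20.5676,18.9136)
sweep = 180° − θ = 103.1177°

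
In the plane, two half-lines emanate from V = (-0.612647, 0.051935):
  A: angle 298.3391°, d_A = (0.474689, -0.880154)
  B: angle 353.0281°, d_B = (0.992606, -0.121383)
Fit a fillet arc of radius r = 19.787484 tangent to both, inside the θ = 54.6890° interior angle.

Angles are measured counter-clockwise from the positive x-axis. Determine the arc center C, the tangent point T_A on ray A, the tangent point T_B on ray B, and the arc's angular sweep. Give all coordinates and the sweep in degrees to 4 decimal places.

bisector direction at 325.6836° = (0.825937,-0.563762)
center distance |VC| = r/sin(θ/2) = 19.787484/sin(27.3445°) = 43.078117
C = V + |VC|·bis = (34.9672,-24.2339)
T_A = V + ((C−V)·d_A)·d_A = V + 38.2646·d_A = (17.5511,-33.6268)
T_B = V + ((C−V)·d_B)·d_B = V + 38.2646·d_B = (37.3690,-4.5927)
sweep = 180° − θ = 125.3110°

center=(34.9672,-24.2339) T_A=(17.5511,-33.6268) T_B=(37.3690,-4.5927) sweep=125.3110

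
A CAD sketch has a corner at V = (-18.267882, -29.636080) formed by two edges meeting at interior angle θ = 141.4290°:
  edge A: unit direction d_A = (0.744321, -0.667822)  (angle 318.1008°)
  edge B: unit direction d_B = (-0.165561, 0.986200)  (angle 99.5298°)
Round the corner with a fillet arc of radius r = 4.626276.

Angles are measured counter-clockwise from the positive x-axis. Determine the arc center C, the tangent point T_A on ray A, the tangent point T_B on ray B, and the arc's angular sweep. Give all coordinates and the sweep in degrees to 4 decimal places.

center=(-13.9735,-27.2737) T_A=(-17.0630,-30.7171) T_B=(-18.5359,-28.0396) sweep=38.5710

bisector direction at 28.8153° = (0.876178,0.481988)
center distance |VC| = r/sin(θ/2) = 4.626276/sin(70.7145°) = 4.901315
C = V + |VC|·bis = (-13.9735,-27.2737)
T_A = V + ((C−V)·d_A)·d_A = V + 1.6188·d_A = (-17.0630,-30.7171)
T_B = V + ((C−V)·d_B)·d_B = V + 1.6188·d_B = (-18.5359,-28.0396)
sweep = 180° − θ = 38.5710°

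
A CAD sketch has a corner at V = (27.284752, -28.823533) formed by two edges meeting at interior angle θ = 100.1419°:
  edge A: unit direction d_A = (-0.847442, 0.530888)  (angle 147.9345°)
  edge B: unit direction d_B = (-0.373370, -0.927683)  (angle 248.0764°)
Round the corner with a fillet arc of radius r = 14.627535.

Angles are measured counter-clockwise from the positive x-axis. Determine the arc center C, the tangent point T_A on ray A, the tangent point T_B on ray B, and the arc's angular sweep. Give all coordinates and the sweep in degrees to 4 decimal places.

bisector direction at 198.0055° = (-0.951027,-0.309107)
center distance |VC| = r/sin(θ/2) = 14.627535/sin(50.0710°) = 19.075085
C = V + |VC|·bis = (9.1438,-34.7198)
T_A = V + ((C−V)·d_A)·d_A = V + 12.2431·d_A = (16.9094,-22.3238)
T_B = V + ((C−V)·d_B)·d_B = V + 12.2431·d_B = (22.7135,-40.1813)
sweep = 180° − θ = 79.8581°

center=(9.1438,-34.7198) T_A=(16.9094,-22.3238) T_B=(22.7135,-40.1813) sweep=79.8581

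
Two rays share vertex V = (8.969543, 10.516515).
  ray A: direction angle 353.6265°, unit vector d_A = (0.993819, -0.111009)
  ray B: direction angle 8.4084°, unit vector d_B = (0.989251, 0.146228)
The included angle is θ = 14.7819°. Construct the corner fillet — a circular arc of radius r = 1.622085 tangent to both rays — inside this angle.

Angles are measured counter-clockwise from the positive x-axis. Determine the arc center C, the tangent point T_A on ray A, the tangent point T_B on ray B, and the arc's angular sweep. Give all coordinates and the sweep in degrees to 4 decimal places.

bisector direction at 1.0175° = (0.999842,0.017757)
center distance |VC| = r/sin(θ/2) = 1.622085/sin(7.3910°) = 12.609594
C = V + |VC|·bis = (21.5771,10.7404)
T_A = V + ((C−V)·d_A)·d_A = V + 12.5048·d_A = (21.3971,9.1284)
T_B = V + ((C−V)·d_B)·d_B = V + 12.5048·d_B = (21.3400,12.3451)
sweep = 180° − θ = 165.2181°

center=(21.5771,10.7404) T_A=(21.3971,9.1284) T_B=(21.3400,12.3451) sweep=165.2181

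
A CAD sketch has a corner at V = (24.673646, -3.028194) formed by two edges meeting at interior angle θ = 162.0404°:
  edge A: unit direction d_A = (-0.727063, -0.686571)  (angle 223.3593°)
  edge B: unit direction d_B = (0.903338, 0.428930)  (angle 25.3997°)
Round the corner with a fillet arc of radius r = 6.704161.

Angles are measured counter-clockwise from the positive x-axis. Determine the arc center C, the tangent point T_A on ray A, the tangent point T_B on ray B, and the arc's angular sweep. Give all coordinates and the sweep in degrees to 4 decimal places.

bisector direction at 304.3795° = (0.564672,-0.825316)
center distance |VC| = r/sin(θ/2) = 6.704161/sin(81.0202°) = 6.787351
C = V + |VC|·bis = (28.5063,-8.6299)
T_A = V + ((C−V)·d_A)·d_A = V + 1.0594·d_A = (23.9034,-3.7556)
T_B = V + ((C−V)·d_B)·d_B = V + 1.0594·d_B = (25.6307,-2.5738)
sweep = 180° − θ = 17.9596°

center=(28.5063,-8.6299) T_A=(23.9034,-3.7556) T_B=(25.6307,-2.5738) sweep=17.9596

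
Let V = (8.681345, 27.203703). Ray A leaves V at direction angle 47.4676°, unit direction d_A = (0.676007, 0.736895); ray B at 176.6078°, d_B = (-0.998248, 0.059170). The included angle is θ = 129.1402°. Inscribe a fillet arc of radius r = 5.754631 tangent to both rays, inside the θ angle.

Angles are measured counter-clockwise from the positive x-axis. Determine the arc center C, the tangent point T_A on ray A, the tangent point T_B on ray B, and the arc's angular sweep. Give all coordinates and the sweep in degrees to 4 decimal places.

center=(6.2905,33.1102) T_A=(10.5310,29.2200) T_B=(5.9500,27.3656) sweep=50.8598

bisector direction at 112.0377° = (-0.375217,0.926937)
center distance |VC| = r/sin(θ/2) = 5.754631/sin(64.5701°) = 6.372006
C = V + |VC|·bis = (6.2905,33.1102)
T_A = V + ((C−V)·d_A)·d_A = V + 2.7362·d_A = (10.5310,29.2200)
T_B = V + ((C−V)·d_B)·d_B = V + 2.7362·d_B = (5.9500,27.3656)
sweep = 180° − θ = 50.8598°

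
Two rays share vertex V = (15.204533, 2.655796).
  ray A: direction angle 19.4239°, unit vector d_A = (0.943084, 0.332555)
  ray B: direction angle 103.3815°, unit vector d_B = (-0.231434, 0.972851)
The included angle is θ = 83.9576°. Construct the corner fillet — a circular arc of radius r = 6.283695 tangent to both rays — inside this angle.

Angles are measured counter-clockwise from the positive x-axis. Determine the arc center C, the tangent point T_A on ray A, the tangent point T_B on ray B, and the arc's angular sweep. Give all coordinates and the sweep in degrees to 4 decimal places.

bisector direction at 61.4027° = (0.478650,0.878006)
center distance |VC| = r/sin(θ/2) = 6.283695/sin(41.9788°) = 9.394696
C = V + |VC|·bis = (19.7013,10.9044)
T_A = V + ((C−V)·d_A)·d_A = V + 6.9839·d_A = (21.7910,4.9783)
T_B = V + ((C−V)·d_B)·d_B = V + 6.9839·d_B = (13.5882,9.4501)
sweep = 180° − θ = 96.0424°

center=(19.7013,10.9044) T_A=(21.7910,4.9783) T_B=(13.5882,9.4501) sweep=96.0424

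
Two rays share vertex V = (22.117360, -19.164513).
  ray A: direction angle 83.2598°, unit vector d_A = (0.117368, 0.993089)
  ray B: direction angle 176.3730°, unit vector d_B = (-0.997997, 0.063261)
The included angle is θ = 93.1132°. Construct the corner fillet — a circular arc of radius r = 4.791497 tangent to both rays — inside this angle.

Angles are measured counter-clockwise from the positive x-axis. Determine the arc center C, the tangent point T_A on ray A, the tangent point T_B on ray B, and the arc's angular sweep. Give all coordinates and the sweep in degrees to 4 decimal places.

bisector direction at 129.8164° = (-0.640330,0.768100)
center distance |VC| = r/sin(θ/2) = 4.791497/sin(46.5566°) = 6.599367
C = V + |VC|·bis = (17.8916,-14.0955)
T_A = V + ((C−V)·d_A)·d_A = V + 4.5380·d_A = (22.6500,-14.6579)
T_B = V + ((C−V)·d_B)·d_B = V + 4.5380·d_B = (17.5885,-18.8774)
sweep = 180° − θ = 86.8868°

center=(17.8916,-14.0955) T_A=(22.6500,-14.6579) T_B=(17.5885,-18.8774) sweep=86.8868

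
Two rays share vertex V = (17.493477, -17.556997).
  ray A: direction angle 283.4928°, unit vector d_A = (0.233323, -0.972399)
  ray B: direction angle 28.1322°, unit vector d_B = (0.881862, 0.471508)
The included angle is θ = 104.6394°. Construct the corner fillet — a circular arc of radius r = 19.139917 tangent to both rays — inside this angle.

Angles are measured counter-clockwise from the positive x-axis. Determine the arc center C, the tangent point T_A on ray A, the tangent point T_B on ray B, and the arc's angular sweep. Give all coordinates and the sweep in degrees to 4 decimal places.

bisector direction at 335.8125° = (0.912210,-0.409724)
center distance |VC| = r/sin(θ/2) = 19.139917/sin(52.3197°) = 24.183852
C = V + |VC|·bis = (39.5542,-27.4657)
T_A = V + ((C−V)·d_A)·d_A = V + 14.7825·d_A = (20.9426,-31.9315)
T_B = V + ((C−V)·d_B)·d_B = V + 14.7825·d_B = (30.5296,-10.5869)
sweep = 180° − θ = 75.3606°

center=(39.5542,-27.4657) T_A=(20.9426,-31.9315) T_B=(30.5296,-10.5869) sweep=75.3606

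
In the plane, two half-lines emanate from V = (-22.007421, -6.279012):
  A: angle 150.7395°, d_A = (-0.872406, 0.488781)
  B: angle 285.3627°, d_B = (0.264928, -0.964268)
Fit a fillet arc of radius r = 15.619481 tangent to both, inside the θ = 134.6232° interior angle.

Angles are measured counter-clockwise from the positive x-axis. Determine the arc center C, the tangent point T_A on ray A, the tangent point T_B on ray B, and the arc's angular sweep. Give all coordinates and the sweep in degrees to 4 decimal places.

center=(-35.3388,-16.7138) T_A=(-27.7043,-3.0872) T_B=(-20.2774,-12.5757) sweep=45.3768

bisector direction at 218.0511° = (-0.787461,-0.616364)
center distance |VC| = r/sin(θ/2) = 15.619481/sin(67.3116°) = 16.929554
C = V + |VC|·bis = (-35.3388,-16.7138)
T_A = V + ((C−V)·d_A)·d_A = V + 6.5301·d_A = (-27.7043,-3.0872)
T_B = V + ((C−V)·d_B)·d_B = V + 6.5301·d_B = (-20.2774,-12.5757)
sweep = 180° − θ = 45.3768°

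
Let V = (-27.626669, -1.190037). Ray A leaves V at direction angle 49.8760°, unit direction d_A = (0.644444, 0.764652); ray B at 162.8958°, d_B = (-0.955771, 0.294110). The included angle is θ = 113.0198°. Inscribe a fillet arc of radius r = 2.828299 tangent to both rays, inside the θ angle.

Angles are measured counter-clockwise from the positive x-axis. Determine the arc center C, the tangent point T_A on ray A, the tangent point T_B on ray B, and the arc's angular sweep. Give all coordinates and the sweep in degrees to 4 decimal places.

center=(-28.5834,2.0635) T_A=(-26.4207,0.2409) T_B=(-29.4152,-0.6397) sweep=66.9802

bisector direction at 106.3859° = (-0.282105,0.959383)
center distance |VC| = r/sin(θ/2) = 2.828299/sin(56.5099°) = 3.391322
C = V + |VC|·bis = (-28.5834,2.0635)
T_A = V + ((C−V)·d_A)·d_A = V + 1.8713·d_A = (-26.4207,0.2409)
T_B = V + ((C−V)·d_B)·d_B = V + 1.8713·d_B = (-29.4152,-0.6397)
sweep = 180° − θ = 66.9802°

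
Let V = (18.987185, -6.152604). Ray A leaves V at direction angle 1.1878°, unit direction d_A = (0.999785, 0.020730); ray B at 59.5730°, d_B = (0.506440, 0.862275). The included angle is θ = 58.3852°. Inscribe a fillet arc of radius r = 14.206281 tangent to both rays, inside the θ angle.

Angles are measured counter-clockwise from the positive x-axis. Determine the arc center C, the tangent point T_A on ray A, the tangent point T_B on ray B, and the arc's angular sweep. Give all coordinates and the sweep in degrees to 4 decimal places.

center=(44.1141,8.5777) T_A=(44.4086,-5.6255) T_B=(31.8644,15.7723) sweep=121.6148

bisector direction at 30.3804° = (0.862687,0.505739)
center distance |VC| = r/sin(θ/2) = 14.206281/sin(29.1926°) = 29.126337
C = V + |VC|·bis = (44.1141,8.5777)
T_A = V + ((C−V)·d_A)·d_A = V + 25.4269·d_A = (44.4086,-5.6255)
T_B = V + ((C−V)·d_B)·d_B = V + 25.4269·d_B = (31.8644,15.7723)
sweep = 180° − θ = 121.6148°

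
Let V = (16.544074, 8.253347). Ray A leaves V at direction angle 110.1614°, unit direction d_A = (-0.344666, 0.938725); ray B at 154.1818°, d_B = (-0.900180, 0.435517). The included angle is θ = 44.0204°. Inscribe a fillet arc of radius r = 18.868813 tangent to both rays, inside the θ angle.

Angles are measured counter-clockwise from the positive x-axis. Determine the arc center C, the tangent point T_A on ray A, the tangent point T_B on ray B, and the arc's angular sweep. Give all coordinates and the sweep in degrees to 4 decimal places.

center=(-17.2569,45.5678) T_A=(0.4558,52.0712) T_B=(-25.4746,28.5824) sweep=135.9796

bisector direction at 132.1716° = (-0.671353,0.741137)
center distance |VC| = r/sin(θ/2) = 18.868813/sin(22.0102°) = 50.347493
C = V + |VC|·bis = (-17.2569,45.5678)
T_A = V + ((C−V)·d_A)·d_A = V + 46.6780·d_A = (0.4558,52.0712)
T_B = V + ((C−V)·d_B)·d_B = V + 46.6780·d_B = (-25.4746,28.5824)
sweep = 180° − θ = 135.9796°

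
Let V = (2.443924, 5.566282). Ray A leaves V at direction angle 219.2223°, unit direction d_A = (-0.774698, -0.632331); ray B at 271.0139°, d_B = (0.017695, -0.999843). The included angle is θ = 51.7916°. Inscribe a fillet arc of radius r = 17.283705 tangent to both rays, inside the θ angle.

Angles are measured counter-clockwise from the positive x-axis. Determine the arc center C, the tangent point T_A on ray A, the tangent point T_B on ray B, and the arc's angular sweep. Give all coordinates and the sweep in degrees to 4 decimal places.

center=(-14.2071,-30.3350) T_A=(-25.1361,-16.9453) T_B=(3.0739,-30.0292) sweep=128.2084

bisector direction at 245.1181° = (-0.420749,-0.907177)
center distance |VC| = r/sin(θ/2) = 17.283705/sin(25.8958°) = 39.574734
C = V + |VC|·bis = (-14.2071,-30.3350)
T_A = V + ((C−V)·d_A)·d_A = V + 35.6010·d_A = (-25.1361,-16.9453)
T_B = V + ((C−V)·d_B)·d_B = V + 35.6010·d_B = (3.0739,-30.0292)
sweep = 180° − θ = 128.2084°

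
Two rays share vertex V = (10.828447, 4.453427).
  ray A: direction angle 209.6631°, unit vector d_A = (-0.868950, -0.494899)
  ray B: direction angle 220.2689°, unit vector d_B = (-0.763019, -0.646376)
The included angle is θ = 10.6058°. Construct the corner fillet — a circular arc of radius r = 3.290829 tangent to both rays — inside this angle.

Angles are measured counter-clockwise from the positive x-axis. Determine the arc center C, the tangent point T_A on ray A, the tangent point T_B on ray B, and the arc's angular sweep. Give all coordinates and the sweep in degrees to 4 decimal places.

bisector direction at 214.9660° = (-0.819492,-0.573090)
center distance |VC| = r/sin(θ/2) = 3.290829/sin(5.3029°) = 35.606946
C = V + |VC|·bis = (-18.3512,-15.9526)
T_A = V + ((C−V)·d_A)·d_A = V + 35.4545·d_A = (-19.9798,-13.0930)
T_B = V + ((C−V)·d_B)·d_B = V + 35.4545·d_B = (-16.2241,-18.4635)
sweep = 180° − θ = 169.3942°

center=(-18.3512,-15.9526) T_A=(-19.9798,-13.0930) T_B=(-16.2241,-18.4635) sweep=169.3942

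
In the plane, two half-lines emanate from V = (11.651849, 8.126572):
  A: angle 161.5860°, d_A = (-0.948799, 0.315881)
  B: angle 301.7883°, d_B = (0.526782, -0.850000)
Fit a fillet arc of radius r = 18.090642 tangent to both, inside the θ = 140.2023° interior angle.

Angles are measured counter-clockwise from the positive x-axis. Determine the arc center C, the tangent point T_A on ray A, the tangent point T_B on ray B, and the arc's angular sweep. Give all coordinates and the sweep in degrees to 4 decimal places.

center=(-0.2757,-6.9693) T_A=(5.4388,10.1951) T_B=(15.1014,2.5605) sweep=39.7977

bisector direction at 231.6872° = (-0.619955,-0.784637)
center distance |VC| = r/sin(θ/2) = 18.090642/sin(70.1012°) = 19.239327
C = V + |VC|·bis = (-0.2757,-6.9693)
T_A = V + ((C−V)·d_A)·d_A = V + 6.5483·d_A = (5.4388,10.1951)
T_B = V + ((C−V)·d_B)·d_B = V + 6.5483·d_B = (15.1014,2.5605)
sweep = 180° − θ = 39.7977°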